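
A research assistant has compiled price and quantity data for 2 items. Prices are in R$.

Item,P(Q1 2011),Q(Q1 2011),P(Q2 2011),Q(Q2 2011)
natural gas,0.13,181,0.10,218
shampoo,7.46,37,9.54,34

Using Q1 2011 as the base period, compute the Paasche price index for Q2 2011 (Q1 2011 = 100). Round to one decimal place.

Paasche price index uses current-period quantities as weights.
ΣP(Q2 2011)·Q(Q2 2011) = 0.10×218 + 9.54×34 = 21.8 + 324.36 = 346.16
ΣP(Q1 2011)·Q(Q2 2011) = 0.13×218 + 7.46×34 = 28.34 + 253.64 = 281.98
Index = 346.16 / 281.98 × 100 = 122.7605

122.8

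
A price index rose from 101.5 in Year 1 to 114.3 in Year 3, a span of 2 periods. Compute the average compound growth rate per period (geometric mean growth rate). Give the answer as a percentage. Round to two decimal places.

Growth factor = (114.3/101.5)^(1/2) = (1.126108)^(1/2) = 1.061183
Growth rate = 1.061183 − 1 = 0.061183 = 6.1183%

6.12%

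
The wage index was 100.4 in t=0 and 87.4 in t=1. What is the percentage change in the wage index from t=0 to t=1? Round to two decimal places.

-12.95%

Change = (87.4 − 100.4) / 100.4 × 100
       = -13.0 / 100.4 × 100 = -12.9482%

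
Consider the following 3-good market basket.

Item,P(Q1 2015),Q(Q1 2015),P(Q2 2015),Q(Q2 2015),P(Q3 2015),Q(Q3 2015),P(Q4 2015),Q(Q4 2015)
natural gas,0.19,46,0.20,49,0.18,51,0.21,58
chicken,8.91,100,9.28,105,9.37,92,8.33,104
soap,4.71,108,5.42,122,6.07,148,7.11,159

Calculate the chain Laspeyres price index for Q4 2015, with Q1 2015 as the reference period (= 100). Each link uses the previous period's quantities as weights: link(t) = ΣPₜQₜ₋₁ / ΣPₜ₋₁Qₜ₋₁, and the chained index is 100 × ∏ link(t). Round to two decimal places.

117.72

Link Q1 2015→Q2 2015:
ΣP(Q2 2015)Q(Q1 2015) = 0.20×46 + 9.28×100 + 5.42×108 = 9.2 + 928 + 585.36 = 1522.56
ΣP(Q1 2015)Q(Q1 2015) = 0.19×46 + 8.91×100 + 4.71×108 = 8.74 + 891 + 508.68 = 1408.42
link = 1522.56/1408.42 = 1.081041
Link Q2 2015→Q3 2015:
ΣP(Q3 2015)Q(Q2 2015) = 0.18×49 + 9.37×105 + 6.07×122 = 8.82 + 983.85 + 740.54 = 1733.21
ΣP(Q2 2015)Q(Q2 2015) = 0.20×49 + 9.28×105 + 5.42×122 = 9.8 + 974.4 + 661.24 = 1645.44
link = 1733.21/1645.44 = 1.053341
Link Q3 2015→Q4 2015:
ΣP(Q4 2015)Q(Q3 2015) = 0.21×51 + 8.33×92 + 7.11×148 = 10.71 + 766.36 + 1052.28 = 1829.35
ΣP(Q3 2015)Q(Q3 2015) = 0.18×51 + 9.37×92 + 6.07×148 = 9.18 + 862.04 + 898.36 = 1769.58
link = 1829.35/1769.58 = 1.033776
Chained index = 100 × 1.081041 × 1.053341 × 1.033776 = 117.7167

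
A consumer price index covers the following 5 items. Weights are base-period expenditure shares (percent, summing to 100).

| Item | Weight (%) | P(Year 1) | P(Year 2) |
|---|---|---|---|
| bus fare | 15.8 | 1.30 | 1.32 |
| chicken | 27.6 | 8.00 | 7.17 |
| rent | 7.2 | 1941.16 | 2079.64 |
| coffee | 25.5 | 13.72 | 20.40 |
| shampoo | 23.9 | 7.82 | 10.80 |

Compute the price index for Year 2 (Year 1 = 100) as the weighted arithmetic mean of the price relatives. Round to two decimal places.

119.42

bus fare: 15.8 × (1.32/1.30) = 15.8 × 1.015385 = 16.0431
chicken: 27.6 × (7.17/8.00) = 27.6 × 0.896250 = 24.7365
rent: 7.2 × (2079.64/1941.16) = 7.2 × 1.071339 = 7.7136
coffee: 25.5 × (20.40/13.72) = 25.5 × 1.486880 = 37.9155
shampoo: 23.9 × (10.80/7.82) = 23.9 × 1.381074 = 33.0077
Index = Σ wᵢ·(p₁ᵢ/p₀ᵢ) = 16.0431 + 24.7365 + 7.7136 + 37.9155 + 33.0077 = 119.4163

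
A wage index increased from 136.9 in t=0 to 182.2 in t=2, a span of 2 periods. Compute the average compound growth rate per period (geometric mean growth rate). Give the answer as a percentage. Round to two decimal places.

15.36%

Growth factor = (182.2/136.9)^(1/2) = (1.330898)^(1/2) = 1.153646
Growth rate = 1.153646 − 1 = 0.153646 = 15.3646%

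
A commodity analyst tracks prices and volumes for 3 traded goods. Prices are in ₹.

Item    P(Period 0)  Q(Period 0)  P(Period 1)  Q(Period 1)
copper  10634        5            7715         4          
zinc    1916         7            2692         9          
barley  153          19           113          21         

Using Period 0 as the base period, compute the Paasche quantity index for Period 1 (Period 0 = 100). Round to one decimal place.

Paasche quantity index uses current-period prices as weights.
ΣP(Period 1)·Q(Period 1) = 7715×4 + 2692×9 + 113×21 = 30860 + 24228 + 2373 = 57461
ΣP(Period 1)·Q(Period 0) = 7715×5 + 2692×7 + 113×19 = 38575 + 18844 + 2147 = 59566
Index = 57461 / 59566 × 100 = 96.4661

96.5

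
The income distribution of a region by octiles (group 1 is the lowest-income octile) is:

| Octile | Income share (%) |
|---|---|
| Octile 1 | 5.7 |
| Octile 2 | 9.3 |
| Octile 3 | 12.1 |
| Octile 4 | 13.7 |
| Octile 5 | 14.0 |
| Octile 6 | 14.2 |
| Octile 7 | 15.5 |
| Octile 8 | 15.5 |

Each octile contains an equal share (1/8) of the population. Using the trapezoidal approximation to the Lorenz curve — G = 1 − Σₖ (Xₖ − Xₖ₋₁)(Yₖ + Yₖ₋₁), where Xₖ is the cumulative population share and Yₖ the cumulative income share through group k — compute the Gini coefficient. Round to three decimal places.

0.133

Cumulative income shares Yₖ: 0.0570, 0.1500, 0.2710, 0.4080, 0.5480, 0.6900, 0.8450, 1.0000
Σ (Xₖ−Xₖ₋₁)(Yₖ+Yₖ₋₁) = (1/8)(0.0570+0.0000) + (1/8)(0.1500+0.0570) + (1/8)(0.2710+0.1500) + (1/8)(0.4080+0.2710) + (1/8)(0.5480+0.4080) + (1/8)(0.6900+0.5480) + (1/8)(0.8450+0.6900) + (1/8)(1.0000+0.8450)
  = 0.0071 + 0.0259 + 0.0526 + 0.0849 + 0.1195 + 0.1547 + 0.1919 + 0.2306 = 0.8673
G = 1 − 0.8673 = 0.1327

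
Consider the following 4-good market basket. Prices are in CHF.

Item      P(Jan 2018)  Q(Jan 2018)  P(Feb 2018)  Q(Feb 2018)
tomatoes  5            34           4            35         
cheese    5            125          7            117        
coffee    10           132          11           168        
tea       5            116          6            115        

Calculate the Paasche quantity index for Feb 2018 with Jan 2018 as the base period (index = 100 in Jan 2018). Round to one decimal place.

Paasche quantity index uses current-period prices as weights.
ΣP(Feb 2018)·Q(Feb 2018) = 4×35 + 7×117 + 11×168 + 6×115 = 140 + 819 + 1848 + 690 = 3497
ΣP(Feb 2018)·Q(Jan 2018) = 4×34 + 7×125 + 11×132 + 6×116 = 136 + 875 + 1452 + 696 = 3159
Index = 3497 / 3159 × 100 = 110.6996

110.7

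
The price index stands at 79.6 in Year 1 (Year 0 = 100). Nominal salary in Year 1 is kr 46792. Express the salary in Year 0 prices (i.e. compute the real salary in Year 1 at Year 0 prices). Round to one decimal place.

Real = Nominal ÷ (Index/100) = 46792 ÷ (79.6/100)
     = 46792 ÷ 0.796 = 58783.9196

58783.9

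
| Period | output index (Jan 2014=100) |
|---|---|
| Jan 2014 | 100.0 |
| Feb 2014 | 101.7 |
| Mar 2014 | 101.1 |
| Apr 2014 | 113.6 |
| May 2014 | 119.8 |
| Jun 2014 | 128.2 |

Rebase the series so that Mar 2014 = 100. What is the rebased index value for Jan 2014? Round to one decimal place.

98.9

Rebased(Jan 2014) = 100.0 / 101.1 × 100 = 98.9120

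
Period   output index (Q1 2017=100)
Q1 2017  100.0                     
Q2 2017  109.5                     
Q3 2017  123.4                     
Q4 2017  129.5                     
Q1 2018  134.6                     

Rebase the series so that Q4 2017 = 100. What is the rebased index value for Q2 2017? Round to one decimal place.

84.6

Rebased(Q2 2017) = 109.5 / 129.5 × 100 = 84.5560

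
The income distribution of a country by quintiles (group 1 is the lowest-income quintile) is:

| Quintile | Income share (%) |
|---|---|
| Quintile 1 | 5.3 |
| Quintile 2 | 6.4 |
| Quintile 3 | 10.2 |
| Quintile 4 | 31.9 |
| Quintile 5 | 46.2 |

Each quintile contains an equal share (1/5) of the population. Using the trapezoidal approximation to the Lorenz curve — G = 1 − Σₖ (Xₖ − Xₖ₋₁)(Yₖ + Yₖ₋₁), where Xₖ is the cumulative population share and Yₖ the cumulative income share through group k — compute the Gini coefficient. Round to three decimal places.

Cumulative income shares Yₖ: 0.0530, 0.1170, 0.2190, 0.5380, 1.0000
Σ (Xₖ−Xₖ₋₁)(Yₖ+Yₖ₋₁) = (1/5)(0.0530+0.0000) + (1/5)(0.1170+0.0530) + (1/5)(0.2190+0.1170) + (1/5)(0.5380+0.2190) + (1/5)(1.0000+0.5380)
  = 0.0106 + 0.0340 + 0.0672 + 0.1514 + 0.3076 = 0.5708
G = 1 − 0.5708 = 0.4292

0.429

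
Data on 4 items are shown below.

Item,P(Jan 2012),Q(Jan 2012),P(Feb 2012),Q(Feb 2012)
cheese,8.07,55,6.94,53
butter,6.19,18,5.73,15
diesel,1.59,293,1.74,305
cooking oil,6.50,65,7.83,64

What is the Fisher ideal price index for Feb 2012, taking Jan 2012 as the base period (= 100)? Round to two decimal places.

Laspeyres component (base-period weights):
ΣP(Feb 2012)Q(Jan 2012) = 6.94×55 + 5.73×18 + 1.74×293 + 7.83×65 = 381.7 + 103.14 + 509.82 + 508.95 = 1503.61
ΣP(Jan 2012)Q(Jan 2012) = 8.07×55 + 6.19×18 + 1.59×293 + 6.50×65 = 443.85 + 111.42 + 465.87 + 422.5 = 1443.64
L = 1503.61 / 1443.64 × 100 = 104.1541
Paasche component (current-period weights):
ΣP(Feb 2012)Q(Feb 2012) = 6.94×53 + 5.73×15 + 1.74×305 + 7.83×64 = 367.82 + 85.95 + 530.7 + 501.12 = 1485.59
ΣP(Jan 2012)Q(Feb 2012) = 8.07×53 + 6.19×15 + 1.59×305 + 6.50×64 = 427.71 + 92.85 + 484.95 + 416 = 1421.51
P = 1485.59 / 1421.51 × 100 = 104.5079
Fisher = √(L × P) = √(104.1541 × 104.5079) = 104.3308

104.33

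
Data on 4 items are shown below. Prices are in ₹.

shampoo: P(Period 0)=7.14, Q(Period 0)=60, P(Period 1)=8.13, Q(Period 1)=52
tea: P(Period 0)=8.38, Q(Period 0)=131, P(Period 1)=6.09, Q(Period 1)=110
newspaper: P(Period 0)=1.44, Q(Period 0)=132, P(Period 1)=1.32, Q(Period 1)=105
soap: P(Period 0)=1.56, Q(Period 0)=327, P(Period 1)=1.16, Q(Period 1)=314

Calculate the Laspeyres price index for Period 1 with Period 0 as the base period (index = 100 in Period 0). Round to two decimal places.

82.61

Laspeyres price index uses base-period quantities as weights.
ΣP(Period 1)·Q(Period 0) = 8.13×60 + 6.09×131 + 1.32×132 + 1.16×327 = 487.8 + 797.79 + 174.24 + 379.32 = 1839.15
ΣP(Period 0)·Q(Period 0) = 7.14×60 + 8.38×131 + 1.44×132 + 1.56×327 = 428.4 + 1097.78 + 190.08 + 510.12 = 2226.38
Index = 1839.15 / 2226.38 × 100 = 82.6072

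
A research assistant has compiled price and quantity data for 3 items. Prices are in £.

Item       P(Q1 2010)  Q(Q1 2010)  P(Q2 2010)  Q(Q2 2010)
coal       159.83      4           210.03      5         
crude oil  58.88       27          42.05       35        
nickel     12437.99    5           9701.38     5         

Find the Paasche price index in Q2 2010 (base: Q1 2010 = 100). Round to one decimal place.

78.4

Paasche price index uses current-period quantities as weights.
ΣP(Q2 2010)·Q(Q2 2010) = 210.03×5 + 42.05×35 + 9701.38×5 = 1050.15 + 1471.75 + 48506.9 = 51028.8
ΣP(Q1 2010)·Q(Q2 2010) = 159.83×5 + 58.88×35 + 12437.99×5 = 799.15 + 2060.8 + 62189.95 = 65049.9
Index = 51028.8 / 65049.9 × 100 = 78.4456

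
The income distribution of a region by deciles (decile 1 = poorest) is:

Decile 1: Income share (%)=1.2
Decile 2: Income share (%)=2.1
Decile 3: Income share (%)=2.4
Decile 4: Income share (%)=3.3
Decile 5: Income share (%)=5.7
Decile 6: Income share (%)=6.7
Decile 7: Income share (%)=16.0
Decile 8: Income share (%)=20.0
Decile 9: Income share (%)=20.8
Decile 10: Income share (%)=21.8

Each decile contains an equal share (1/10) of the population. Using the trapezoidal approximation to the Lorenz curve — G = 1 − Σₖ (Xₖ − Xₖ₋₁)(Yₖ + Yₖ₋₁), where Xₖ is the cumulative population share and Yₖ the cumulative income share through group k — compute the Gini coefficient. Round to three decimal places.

0.443

Cumulative income shares Yₖ: 0.0120, 0.0330, 0.0570, 0.0900, 0.1470, 0.2140, 0.3740, 0.5740, 0.7820, 1.0000
Σ (Xₖ−Xₖ₋₁)(Yₖ+Yₖ₋₁) = (1/10)(0.0120+0.0000) + (1/10)(0.0330+0.0120) + (1/10)(0.0570+0.0330) + (1/10)(0.0900+0.0570) + (1/10)(0.1470+0.0900) + (1/10)(0.2140+0.1470) + (1/10)(0.3740+0.2140) + (1/10)(0.5740+0.3740) + (1/10)(0.7820+0.5740) + (1/10)(1.0000+0.7820)
  = 0.0012 + 0.0045 + 0.0090 + 0.0147 + 0.0237 + 0.0361 + 0.0588 + 0.0948 + 0.1356 + 0.1782 = 0.5566
G = 1 − 0.5566 = 0.4434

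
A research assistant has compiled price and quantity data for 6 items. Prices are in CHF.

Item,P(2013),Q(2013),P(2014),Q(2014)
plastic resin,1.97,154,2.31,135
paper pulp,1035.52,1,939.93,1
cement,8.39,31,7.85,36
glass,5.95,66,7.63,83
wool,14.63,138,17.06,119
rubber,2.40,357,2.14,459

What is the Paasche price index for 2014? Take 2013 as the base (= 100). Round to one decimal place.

104.9

Paasche price index uses current-period quantities as weights.
ΣP(2014)·Q(2014) = 2.31×135 + 939.93×1 + 7.85×36 + 7.63×83 + 17.06×119 + 2.14×459 = 311.85 + 939.93 + 282.6 + 633.29 + 2030.14 + 982.26 = 5180.07
ΣP(2013)·Q(2014) = 1.97×135 + 1035.52×1 + 8.39×36 + 5.95×83 + 14.63×119 + 2.40×459 = 265.95 + 1035.52 + 302.04 + 493.85 + 1740.97 + 1101.6 = 4939.93
Index = 5180.07 / 4939.93 × 100 = 104.8612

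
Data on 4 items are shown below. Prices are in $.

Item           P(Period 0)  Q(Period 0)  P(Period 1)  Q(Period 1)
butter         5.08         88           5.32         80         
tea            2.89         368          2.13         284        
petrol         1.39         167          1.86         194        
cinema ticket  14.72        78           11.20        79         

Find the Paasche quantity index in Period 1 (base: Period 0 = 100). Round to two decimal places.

Paasche quantity index uses current-period prices as weights.
ΣP(Period 1)·Q(Period 1) = 5.32×80 + 2.13×284 + 1.86×194 + 11.20×79 = 425.6 + 604.92 + 360.84 + 884.8 = 2276.16
ΣP(Period 1)·Q(Period 0) = 5.32×88 + 2.13×368 + 1.86×167 + 11.20×78 = 468.16 + 783.84 + 310.62 + 873.6 = 2436.22
Index = 2276.16 / 2436.22 × 100 = 93.4300

93.43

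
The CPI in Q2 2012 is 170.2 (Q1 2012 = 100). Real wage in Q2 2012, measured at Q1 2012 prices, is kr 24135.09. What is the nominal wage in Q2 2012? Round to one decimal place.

41077.9

Nominal = Real × (Index/100) = 24135.09 × (170.2/100)
        = 24135.09 × 1.702 = 41077.9232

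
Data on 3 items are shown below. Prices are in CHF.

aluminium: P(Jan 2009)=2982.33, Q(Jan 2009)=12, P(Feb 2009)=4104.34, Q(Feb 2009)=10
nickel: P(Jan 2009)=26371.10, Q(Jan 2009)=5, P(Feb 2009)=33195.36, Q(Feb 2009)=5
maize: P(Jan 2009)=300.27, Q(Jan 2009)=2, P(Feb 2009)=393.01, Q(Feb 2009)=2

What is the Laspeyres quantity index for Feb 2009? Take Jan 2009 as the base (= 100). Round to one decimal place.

96.5

Laspeyres quantity index uses base-period prices as weights.
ΣP(Jan 2009)·Q(Feb 2009) = 2982.33×10 + 26371.10×5 + 300.27×2 = 29823.3 + 131855.5 + 600.54 = 162279.34
ΣP(Jan 2009)·Q(Jan 2009) = 2982.33×12 + 26371.10×5 + 300.27×2 = 35787.96 + 131855.5 + 600.54 = 168244
Index = 162279.34 / 168244 × 100 = 96.4548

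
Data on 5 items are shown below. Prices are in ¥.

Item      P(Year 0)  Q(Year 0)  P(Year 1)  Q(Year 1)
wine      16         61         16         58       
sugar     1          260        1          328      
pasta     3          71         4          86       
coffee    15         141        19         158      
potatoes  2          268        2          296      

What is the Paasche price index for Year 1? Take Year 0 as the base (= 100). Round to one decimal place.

Paasche price index uses current-period quantities as weights.
ΣP(Year 1)·Q(Year 1) = 16×58 + 1×328 + 4×86 + 19×158 + 2×296 = 928 + 328 + 344 + 3002 + 592 = 5194
ΣP(Year 0)·Q(Year 1) = 16×58 + 1×328 + 3×86 + 15×158 + 2×296 = 928 + 328 + 258 + 2370 + 592 = 4476
Index = 5194 / 4476 × 100 = 116.0411

116.0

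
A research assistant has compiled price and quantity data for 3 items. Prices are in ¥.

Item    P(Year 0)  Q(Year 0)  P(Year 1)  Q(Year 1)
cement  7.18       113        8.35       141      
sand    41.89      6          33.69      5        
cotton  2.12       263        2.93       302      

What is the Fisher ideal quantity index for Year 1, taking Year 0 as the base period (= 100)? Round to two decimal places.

115.66

Laspeyres component (base-period weights):
ΣP(Year 0)Q(Year 1) = 7.18×141 + 41.89×5 + 2.12×302 = 1012.38 + 209.45 + 640.24 = 1862.07
ΣP(Year 0)Q(Year 0) = 7.18×113 + 41.89×6 + 2.12×263 = 811.34 + 251.34 + 557.56 = 1620.24
L = 1862.07 / 1620.24 × 100 = 114.9256
Paasche component (current-period weights):
ΣP(Year 1)Q(Year 1) = 8.35×141 + 33.69×5 + 2.93×302 = 1177.35 + 168.45 + 884.86 = 2230.66
ΣP(Year 1)Q(Year 0) = 8.35×113 + 33.69×6 + 2.93×263 = 943.55 + 202.14 + 770.59 = 1916.28
P = 2230.66 / 1916.28 × 100 = 116.4057
Fisher = √(L × P) = √(114.9256 × 116.4057) = 115.6633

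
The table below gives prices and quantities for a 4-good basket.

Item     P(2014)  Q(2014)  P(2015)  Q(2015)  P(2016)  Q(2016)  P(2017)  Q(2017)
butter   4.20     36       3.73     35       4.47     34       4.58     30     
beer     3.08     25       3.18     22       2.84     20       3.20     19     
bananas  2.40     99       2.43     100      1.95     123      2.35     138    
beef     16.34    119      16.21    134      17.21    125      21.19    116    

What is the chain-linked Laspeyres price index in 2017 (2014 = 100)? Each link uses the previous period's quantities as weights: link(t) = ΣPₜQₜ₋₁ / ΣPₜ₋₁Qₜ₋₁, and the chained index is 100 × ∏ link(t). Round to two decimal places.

Link 2014→2015:
ΣP(2015)Q(2014) = 3.73×36 + 3.18×25 + 2.43×99 + 16.21×119 = 134.28 + 79.5 + 240.57 + 1928.99 = 2383.34
ΣP(2014)Q(2014) = 4.20×36 + 3.08×25 + 2.40×99 + 16.34×119 = 151.2 + 77 + 237.6 + 1944.46 = 2410.26
link = 2383.34/2410.26 = 0.988831
Link 2015→2016:
ΣP(2016)Q(2015) = 4.47×35 + 2.84×22 + 1.95×100 + 17.21×134 = 156.45 + 62.48 + 195 + 2306.14 = 2720.07
ΣP(2015)Q(2015) = 3.73×35 + 3.18×22 + 2.43×100 + 16.21×134 = 130.55 + 69.96 + 243 + 2172.14 = 2615.65
link = 2720.07/2615.65 = 1.039921
Link 2016→2017:
ΣP(2017)Q(2016) = 4.58×34 + 3.20×20 + 2.35×123 + 21.19×125 = 155.72 + 64 + 289.05 + 2648.75 = 3157.52
ΣP(2016)Q(2016) = 4.47×34 + 2.84×20 + 1.95×123 + 17.21×125 = 151.98 + 56.8 + 239.85 + 2151.25 = 2599.88
link = 3157.52/2599.88 = 1.214487
Chained index = 100 × 0.988831 × 1.039921 × 1.214487 = 124.8865

124.89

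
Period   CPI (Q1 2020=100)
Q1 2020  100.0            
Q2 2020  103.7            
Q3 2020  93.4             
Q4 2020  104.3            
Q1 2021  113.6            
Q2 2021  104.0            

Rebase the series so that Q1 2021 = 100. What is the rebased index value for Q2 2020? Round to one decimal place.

Rebased(Q2 2020) = 103.7 / 113.6 × 100 = 91.2852

91.3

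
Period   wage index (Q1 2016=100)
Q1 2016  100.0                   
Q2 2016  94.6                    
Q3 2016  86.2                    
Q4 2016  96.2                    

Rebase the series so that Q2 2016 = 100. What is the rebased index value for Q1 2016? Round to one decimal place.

105.7

Rebased(Q1 2016) = 100.0 / 94.6 × 100 = 105.7082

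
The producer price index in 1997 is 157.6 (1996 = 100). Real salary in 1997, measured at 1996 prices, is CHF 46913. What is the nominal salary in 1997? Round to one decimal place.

Nominal = Real × (Index/100) = 46913 × (157.6/100)
        = 46913 × 1.576 = 73934.8880

73934.9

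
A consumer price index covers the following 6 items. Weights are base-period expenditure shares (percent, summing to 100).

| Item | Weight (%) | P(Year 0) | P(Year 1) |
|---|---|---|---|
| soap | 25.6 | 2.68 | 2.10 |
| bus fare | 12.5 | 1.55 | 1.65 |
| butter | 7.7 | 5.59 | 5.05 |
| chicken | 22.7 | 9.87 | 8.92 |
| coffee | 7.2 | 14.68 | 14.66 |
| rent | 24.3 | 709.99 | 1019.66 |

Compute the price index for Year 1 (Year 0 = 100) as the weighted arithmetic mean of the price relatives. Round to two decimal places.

102.93

soap: 25.6 × (2.10/2.68) = 25.6 × 0.783582 = 20.0597
bus fare: 12.5 × (1.65/1.55) = 12.5 × 1.064516 = 13.3065
butter: 7.7 × (5.05/5.59) = 7.7 × 0.903399 = 6.9562
chicken: 22.7 × (8.92/9.87) = 22.7 × 0.903749 = 20.5151
coffee: 7.2 × (14.66/14.68) = 7.2 × 0.998638 = 7.1902
rent: 24.3 × (1019.66/709.99) = 24.3 × 1.436161 = 34.8987
Index = Σ wᵢ·(p₁ᵢ/p₀ᵢ) = 20.0597 + 13.3065 + 6.9562 + 20.5151 + 7.1902 + 34.8987 = 102.9263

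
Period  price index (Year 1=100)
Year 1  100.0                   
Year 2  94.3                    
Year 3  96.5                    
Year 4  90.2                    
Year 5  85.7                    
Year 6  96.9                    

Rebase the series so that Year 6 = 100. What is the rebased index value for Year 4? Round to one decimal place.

Rebased(Year 4) = 90.2 / 96.9 × 100 = 93.0857

93.1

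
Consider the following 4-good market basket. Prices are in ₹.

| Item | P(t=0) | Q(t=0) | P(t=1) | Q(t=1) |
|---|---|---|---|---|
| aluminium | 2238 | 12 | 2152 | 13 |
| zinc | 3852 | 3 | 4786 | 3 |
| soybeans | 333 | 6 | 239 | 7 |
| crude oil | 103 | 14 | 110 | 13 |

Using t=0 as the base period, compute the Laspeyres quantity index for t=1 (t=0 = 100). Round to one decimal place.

Laspeyres quantity index uses base-period prices as weights.
ΣP(t=0)·Q(t=1) = 2238×13 + 3852×3 + 333×7 + 103×13 = 29094 + 11556 + 2331 + 1339 = 44320
ΣP(t=0)·Q(t=0) = 2238×12 + 3852×3 + 333×6 + 103×14 = 26856 + 11556 + 1998 + 1442 = 41852
Index = 44320 / 41852 × 100 = 105.8970

105.9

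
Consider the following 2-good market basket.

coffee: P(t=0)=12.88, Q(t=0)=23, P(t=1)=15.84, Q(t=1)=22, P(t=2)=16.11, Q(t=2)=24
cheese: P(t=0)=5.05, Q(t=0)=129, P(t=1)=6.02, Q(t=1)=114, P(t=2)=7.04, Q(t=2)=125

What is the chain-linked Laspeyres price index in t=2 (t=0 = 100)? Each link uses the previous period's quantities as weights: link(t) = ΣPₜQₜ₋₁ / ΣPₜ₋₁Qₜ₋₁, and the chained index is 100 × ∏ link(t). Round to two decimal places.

134.61

Link t=0→t=1:
ΣP(t=1)Q(t=0) = 15.84×23 + 6.02×129 = 364.32 + 776.58 = 1140.9
ΣP(t=0)Q(t=0) = 12.88×23 + 5.05×129 = 296.24 + 651.45 = 947.69
link = 1140.9/947.69 = 1.203875
Link t=1→t=2:
ΣP(t=2)Q(t=1) = 16.11×22 + 7.04×114 = 354.42 + 802.56 = 1156.98
ΣP(t=1)Q(t=1) = 15.84×22 + 6.02×114 = 348.48 + 686.28 = 1034.76
link = 1156.98/1034.76 = 1.118114
Chained index = 100 × 1.203875 × 1.118114 = 134.6070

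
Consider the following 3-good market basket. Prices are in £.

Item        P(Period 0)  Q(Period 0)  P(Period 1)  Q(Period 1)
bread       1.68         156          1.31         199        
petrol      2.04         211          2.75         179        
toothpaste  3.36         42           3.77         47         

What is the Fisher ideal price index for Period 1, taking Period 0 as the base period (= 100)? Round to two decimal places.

Laspeyres component (base-period weights):
ΣP(Period 1)Q(Period 0) = 1.31×156 + 2.75×211 + 3.77×42 = 204.36 + 580.25 + 158.34 = 942.95
ΣP(Period 0)Q(Period 0) = 1.68×156 + 2.04×211 + 3.36×42 = 262.08 + 430.44 + 141.12 = 833.64
L = 942.95 / 833.64 × 100 = 113.1124
Paasche component (current-period weights):
ΣP(Period 1)Q(Period 1) = 1.31×199 + 2.75×179 + 3.77×47 = 260.69 + 492.25 + 177.19 = 930.13
ΣP(Period 0)Q(Period 1) = 1.68×199 + 2.04×179 + 3.36×47 = 334.32 + 365.16 + 157.92 = 857.4
P = 930.13 / 857.4 × 100 = 108.4826
Fisher = √(L × P) = √(113.1124 × 108.4826) = 110.7733

110.77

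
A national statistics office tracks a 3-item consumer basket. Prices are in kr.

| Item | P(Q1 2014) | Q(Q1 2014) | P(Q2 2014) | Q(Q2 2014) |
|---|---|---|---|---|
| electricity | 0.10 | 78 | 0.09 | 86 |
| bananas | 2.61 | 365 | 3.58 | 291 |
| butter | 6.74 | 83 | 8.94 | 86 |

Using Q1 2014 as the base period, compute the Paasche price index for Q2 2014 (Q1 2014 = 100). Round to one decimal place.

134.9

Paasche price index uses current-period quantities as weights.
ΣP(Q2 2014)·Q(Q2 2014) = 0.09×86 + 3.58×291 + 8.94×86 = 7.74 + 1041.78 + 768.84 = 1818.36
ΣP(Q1 2014)·Q(Q2 2014) = 0.10×86 + 2.61×291 + 6.74×86 = 8.6 + 759.51 + 579.64 = 1347.75
Index = 1818.36 / 1347.75 × 100 = 134.9182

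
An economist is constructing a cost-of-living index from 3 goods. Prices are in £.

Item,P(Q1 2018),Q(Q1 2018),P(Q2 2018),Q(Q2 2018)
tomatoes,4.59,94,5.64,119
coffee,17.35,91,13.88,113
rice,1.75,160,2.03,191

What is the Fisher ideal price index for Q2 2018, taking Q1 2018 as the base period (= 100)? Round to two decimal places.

92.48

Laspeyres component (base-period weights):
ΣP(Q2 2018)Q(Q1 2018) = 5.64×94 + 13.88×91 + 2.03×160 = 530.16 + 1263.08 + 324.8 = 2118.04
ΣP(Q1 2018)Q(Q1 2018) = 4.59×94 + 17.35×91 + 1.75×160 = 431.46 + 1578.85 + 280 = 2290.31
L = 2118.04 / 2290.31 × 100 = 92.4783
Paasche component (current-period weights):
ΣP(Q2 2018)Q(Q2 2018) = 5.64×119 + 13.88×113 + 2.03×191 = 671.16 + 1568.44 + 387.73 = 2627.33
ΣP(Q1 2018)Q(Q2 2018) = 4.59×119 + 17.35×113 + 1.75×191 = 546.21 + 1960.55 + 334.25 = 2841.01
P = 2627.33 / 2841.01 × 100 = 92.4787
Fisher = √(L × P) = √(92.4783 × 92.4787) = 92.4785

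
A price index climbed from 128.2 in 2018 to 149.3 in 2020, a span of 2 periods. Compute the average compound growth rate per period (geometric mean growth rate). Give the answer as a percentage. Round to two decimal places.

Growth factor = (149.3/128.2)^(1/2) = (1.164587)^(1/2) = 1.079160
Growth rate = 1.079160 − 1 = 0.079160 = 7.9160%

7.92%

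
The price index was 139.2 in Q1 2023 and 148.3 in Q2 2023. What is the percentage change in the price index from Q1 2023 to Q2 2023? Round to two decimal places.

6.54%

Change = (148.3 − 139.2) / 139.2 × 100
       = 9.1 / 139.2 × 100 = 6.5374%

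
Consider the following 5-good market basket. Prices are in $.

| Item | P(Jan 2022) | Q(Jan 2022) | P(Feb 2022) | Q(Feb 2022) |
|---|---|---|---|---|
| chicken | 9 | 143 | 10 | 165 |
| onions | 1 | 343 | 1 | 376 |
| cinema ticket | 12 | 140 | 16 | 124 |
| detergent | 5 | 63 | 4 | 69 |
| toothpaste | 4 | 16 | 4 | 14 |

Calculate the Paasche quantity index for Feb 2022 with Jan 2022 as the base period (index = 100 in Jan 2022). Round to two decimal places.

100.30

Paasche quantity index uses current-period prices as weights.
ΣP(Feb 2022)·Q(Feb 2022) = 10×165 + 1×376 + 16×124 + 4×69 + 4×14 = 1650 + 376 + 1984 + 276 + 56 = 4342
ΣP(Feb 2022)·Q(Jan 2022) = 10×143 + 1×343 + 16×140 + 4×63 + 4×16 = 1430 + 343 + 2240 + 252 + 64 = 4329
Index = 4342 / 4329 × 100 = 100.3003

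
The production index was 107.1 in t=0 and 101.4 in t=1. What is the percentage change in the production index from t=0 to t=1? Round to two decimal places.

-5.32%

Change = (101.4 − 107.1) / 107.1 × 100
       = -5.7 / 107.1 × 100 = -5.3221%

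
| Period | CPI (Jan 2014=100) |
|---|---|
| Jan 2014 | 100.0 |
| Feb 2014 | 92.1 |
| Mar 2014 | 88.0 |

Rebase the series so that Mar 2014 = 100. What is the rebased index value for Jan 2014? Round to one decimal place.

Rebased(Jan 2014) = 100.0 / 88.0 × 100 = 113.6364

113.6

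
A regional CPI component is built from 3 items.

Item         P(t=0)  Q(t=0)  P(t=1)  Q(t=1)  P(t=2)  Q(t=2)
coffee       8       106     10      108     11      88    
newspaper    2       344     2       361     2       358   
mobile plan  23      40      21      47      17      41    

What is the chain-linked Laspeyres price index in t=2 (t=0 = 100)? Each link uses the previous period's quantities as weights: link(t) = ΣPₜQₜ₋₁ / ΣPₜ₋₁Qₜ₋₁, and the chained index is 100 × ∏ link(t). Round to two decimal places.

Link t=0→t=1:
ΣP(t=1)Q(t=0) = 10×106 + 2×344 + 21×40 = 1060 + 688 + 840 = 2588
ΣP(t=0)Q(t=0) = 8×106 + 2×344 + 23×40 = 848 + 688 + 920 = 2456
link = 2588/2456 = 1.053746
Link t=1→t=2:
ΣP(t=2)Q(t=1) = 11×108 + 2×361 + 17×47 = 1188 + 722 + 799 = 2709
ΣP(t=1)Q(t=1) = 10×108 + 2×361 + 21×47 = 1080 + 722 + 987 = 2789
link = 2709/2789 = 0.971316
Chained index = 100 × 1.053746 × 0.971316 = 102.3520

102.35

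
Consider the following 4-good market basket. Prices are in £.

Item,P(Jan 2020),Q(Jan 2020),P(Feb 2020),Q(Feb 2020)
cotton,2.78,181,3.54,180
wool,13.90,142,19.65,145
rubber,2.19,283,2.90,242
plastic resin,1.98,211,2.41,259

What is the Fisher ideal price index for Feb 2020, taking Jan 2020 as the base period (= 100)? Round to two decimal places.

135.34

Laspeyres component (base-period weights):
ΣP(Feb 2020)Q(Jan 2020) = 3.54×181 + 19.65×142 + 2.90×283 + 2.41×211 = 640.74 + 2790.3 + 820.7 + 508.51 = 4760.25
ΣP(Jan 2020)Q(Jan 2020) = 2.78×181 + 13.90×142 + 2.19×283 + 1.98×211 = 503.18 + 1973.8 + 619.77 + 417.78 = 3514.53
L = 4760.25 / 3514.53 × 100 = 135.4449
Paasche component (current-period weights):
ΣP(Feb 2020)Q(Feb 2020) = 3.54×180 + 19.65×145 + 2.90×242 + 2.41×259 = 637.2 + 2849.25 + 701.8 + 624.19 = 4812.44
ΣP(Jan 2020)Q(Feb 2020) = 2.78×180 + 13.90×145 + 2.19×242 + 1.98×259 = 500.4 + 2015.5 + 529.98 + 512.82 = 3558.7
P = 4812.44 / 3558.7 × 100 = 135.2303
Fisher = √(L × P) = √(135.4449 × 135.2303) = 135.3375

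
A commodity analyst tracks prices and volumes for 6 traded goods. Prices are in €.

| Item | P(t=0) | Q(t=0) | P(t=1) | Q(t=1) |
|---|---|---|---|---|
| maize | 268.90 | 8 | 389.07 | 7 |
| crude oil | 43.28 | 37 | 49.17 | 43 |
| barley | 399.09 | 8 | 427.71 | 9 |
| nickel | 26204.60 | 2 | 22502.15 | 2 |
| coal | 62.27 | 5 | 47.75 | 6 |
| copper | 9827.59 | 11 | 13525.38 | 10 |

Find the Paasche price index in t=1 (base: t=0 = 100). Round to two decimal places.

Paasche price index uses current-period quantities as weights.
ΣP(t=1)·Q(t=1) = 389.07×7 + 49.17×43 + 427.71×9 + 22502.15×2 + 47.75×6 + 13525.38×10 = 2723.49 + 2114.31 + 3849.39 + 45004.3 + 286.5 + 135253.8 = 189231.79
ΣP(t=0)·Q(t=1) = 268.90×7 + 43.28×43 + 399.09×9 + 26204.60×2 + 62.27×6 + 9827.59×10 = 1882.3 + 1861.04 + 3591.81 + 52409.2 + 373.62 + 98275.9 = 158393.87
Index = 189231.79 / 158393.87 × 100 = 119.4691

119.47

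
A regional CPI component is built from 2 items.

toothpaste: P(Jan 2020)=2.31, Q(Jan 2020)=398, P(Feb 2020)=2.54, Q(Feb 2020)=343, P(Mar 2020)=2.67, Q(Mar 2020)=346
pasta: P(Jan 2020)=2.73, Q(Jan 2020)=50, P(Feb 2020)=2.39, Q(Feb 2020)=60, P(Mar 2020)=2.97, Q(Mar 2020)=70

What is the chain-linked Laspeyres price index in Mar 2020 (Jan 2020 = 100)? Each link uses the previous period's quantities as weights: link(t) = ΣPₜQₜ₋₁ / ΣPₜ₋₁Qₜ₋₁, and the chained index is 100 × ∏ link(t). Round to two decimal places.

115.44

Link Jan 2020→Feb 2020:
ΣP(Feb 2020)Q(Jan 2020) = 2.54×398 + 2.39×50 = 1010.92 + 119.5 = 1130.42
ΣP(Jan 2020)Q(Jan 2020) = 2.31×398 + 2.73×50 = 919.38 + 136.5 = 1055.88
link = 1130.42/1055.88 = 1.070595
Link Feb 2020→Mar 2020:
ΣP(Mar 2020)Q(Feb 2020) = 2.67×343 + 2.97×60 = 915.81 + 178.2 = 1094.01
ΣP(Feb 2020)Q(Feb 2020) = 2.54×343 + 2.39×60 = 871.22 + 143.4 = 1014.62
link = 1094.01/1014.62 = 1.078246
Chained index = 100 × 1.070595 × 1.078246 = 115.4365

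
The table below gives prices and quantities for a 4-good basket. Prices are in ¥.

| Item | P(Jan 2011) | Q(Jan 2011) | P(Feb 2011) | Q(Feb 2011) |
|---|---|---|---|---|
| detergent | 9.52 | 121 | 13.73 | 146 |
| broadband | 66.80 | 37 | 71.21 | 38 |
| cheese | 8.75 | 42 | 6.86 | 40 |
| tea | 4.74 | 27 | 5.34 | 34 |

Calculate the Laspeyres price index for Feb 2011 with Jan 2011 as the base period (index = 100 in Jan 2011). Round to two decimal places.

114.79

Laspeyres price index uses base-period quantities as weights.
ΣP(Feb 2011)·Q(Jan 2011) = 13.73×121 + 71.21×37 + 6.86×42 + 5.34×27 = 1661.33 + 2634.77 + 288.12 + 144.18 = 4728.4
ΣP(Jan 2011)·Q(Jan 2011) = 9.52×121 + 66.80×37 + 8.75×42 + 4.74×27 = 1151.92 + 2471.6 + 367.5 + 127.98 = 4119
Index = 4728.4 / 4119 × 100 = 114.7949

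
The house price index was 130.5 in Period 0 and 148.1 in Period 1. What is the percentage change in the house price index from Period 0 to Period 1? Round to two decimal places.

Change = (148.1 − 130.5) / 130.5 × 100
       = 17.6 / 130.5 × 100 = 13.4866%

13.49%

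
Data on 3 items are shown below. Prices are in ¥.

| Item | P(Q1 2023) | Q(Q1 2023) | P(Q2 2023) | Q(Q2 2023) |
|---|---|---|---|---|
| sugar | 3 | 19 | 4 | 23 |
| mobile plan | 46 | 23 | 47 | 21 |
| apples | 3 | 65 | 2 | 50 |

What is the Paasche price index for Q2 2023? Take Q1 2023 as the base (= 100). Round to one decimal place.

Paasche price index uses current-period quantities as weights.
ΣP(Q2 2023)·Q(Q2 2023) = 4×23 + 47×21 + 2×50 = 92 + 987 + 100 = 1179
ΣP(Q1 2023)·Q(Q2 2023) = 3×23 + 46×21 + 3×50 = 69 + 966 + 150 = 1185
Index = 1179 / 1185 × 100 = 99.4937

99.5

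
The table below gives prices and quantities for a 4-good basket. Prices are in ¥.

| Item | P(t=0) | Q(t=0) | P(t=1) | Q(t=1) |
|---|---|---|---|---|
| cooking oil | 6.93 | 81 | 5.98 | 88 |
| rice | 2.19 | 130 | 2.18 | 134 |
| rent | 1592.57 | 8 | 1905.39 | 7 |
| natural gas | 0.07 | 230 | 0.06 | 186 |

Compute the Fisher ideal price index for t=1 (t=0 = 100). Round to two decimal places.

117.62

Laspeyres component (base-period weights):
ΣP(t=1)Q(t=0) = 5.98×81 + 2.18×130 + 1905.39×8 + 0.06×230 = 484.38 + 283.4 + 15243.12 + 13.8 = 16024.7
ΣP(t=0)Q(t=0) = 6.93×81 + 2.19×130 + 1592.57×8 + 0.07×230 = 561.33 + 284.7 + 12740.56 + 16.1 = 13602.69
L = 16024.7 / 13602.69 × 100 = 117.8054
Paasche component (current-period weights):
ΣP(t=1)Q(t=1) = 5.98×88 + 2.18×134 + 1905.39×7 + 0.06×186 = 526.24 + 292.12 + 13337.73 + 11.16 = 14167.25
ΣP(t=0)Q(t=1) = 6.93×88 + 2.19×134 + 1592.57×7 + 0.07×186 = 609.84 + 293.46 + 11147.99 + 13.02 = 12064.31
P = 14167.25 / 12064.31 × 100 = 117.4311
Fisher = √(L × P) = √(117.8054 × 117.4311) = 117.6181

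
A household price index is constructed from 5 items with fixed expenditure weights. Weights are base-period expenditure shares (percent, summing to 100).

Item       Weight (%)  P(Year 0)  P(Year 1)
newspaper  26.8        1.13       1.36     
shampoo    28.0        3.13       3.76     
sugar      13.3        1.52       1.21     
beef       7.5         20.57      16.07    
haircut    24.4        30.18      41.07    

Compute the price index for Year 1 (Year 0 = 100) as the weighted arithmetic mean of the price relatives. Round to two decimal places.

115.54

newspaper: 26.8 × (1.36/1.13) = 26.8 × 1.203540 = 32.2549
shampoo: 28.0 × (3.76/3.13) = 28.0 × 1.201278 = 33.6358
sugar: 13.3 × (1.21/1.52) = 13.3 × 0.796053 = 10.5875
beef: 7.5 × (16.07/20.57) = 7.5 × 0.781235 = 5.8593
haircut: 24.4 × (41.07/30.18) = 24.4 × 1.360835 = 33.2044
Index = Σ wᵢ·(p₁ᵢ/p₀ᵢ) = 32.2549 + 33.6358 + 10.5875 + 5.8593 + 33.2044 = 115.5418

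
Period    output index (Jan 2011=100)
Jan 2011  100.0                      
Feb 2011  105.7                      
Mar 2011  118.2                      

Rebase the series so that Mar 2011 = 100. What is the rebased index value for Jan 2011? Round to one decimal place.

Rebased(Jan 2011) = 100.0 / 118.2 × 100 = 84.6024

84.6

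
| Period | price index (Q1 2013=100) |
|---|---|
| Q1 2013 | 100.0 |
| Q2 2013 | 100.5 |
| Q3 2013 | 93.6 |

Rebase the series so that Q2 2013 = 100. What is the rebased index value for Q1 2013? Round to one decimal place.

99.5

Rebased(Q1 2013) = 100.0 / 100.5 × 100 = 99.5025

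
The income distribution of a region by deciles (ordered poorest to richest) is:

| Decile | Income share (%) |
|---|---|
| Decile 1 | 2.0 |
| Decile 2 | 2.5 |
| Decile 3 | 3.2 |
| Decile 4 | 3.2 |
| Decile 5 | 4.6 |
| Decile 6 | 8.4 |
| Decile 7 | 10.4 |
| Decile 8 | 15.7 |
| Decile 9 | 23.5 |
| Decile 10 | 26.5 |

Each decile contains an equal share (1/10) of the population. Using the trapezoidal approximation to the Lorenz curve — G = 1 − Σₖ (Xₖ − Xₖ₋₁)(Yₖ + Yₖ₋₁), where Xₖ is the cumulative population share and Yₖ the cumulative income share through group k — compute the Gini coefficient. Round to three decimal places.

Cumulative income shares Yₖ: 0.0200, 0.0450, 0.0770, 0.1090, 0.1550, 0.2390, 0.3430, 0.5000, 0.7350, 1.0000
Σ (Xₖ−Xₖ₋₁)(Yₖ+Yₖ₋₁) = (1/10)(0.0200+0.0000) + (1/10)(0.0450+0.0200) + (1/10)(0.0770+0.0450) + (1/10)(0.1090+0.0770) + (1/10)(0.1550+0.1090) + (1/10)(0.2390+0.1550) + (1/10)(0.3430+0.2390) + (1/10)(0.5000+0.3430) + (1/10)(0.7350+0.5000) + (1/10)(1.0000+0.7350)
  = 0.0020 + 0.0065 + 0.0122 + 0.0186 + 0.0264 + 0.0394 + 0.0582 + 0.0843 + 0.1235 + 0.1735 = 0.5446
G = 1 − 0.5446 = 0.4554

0.455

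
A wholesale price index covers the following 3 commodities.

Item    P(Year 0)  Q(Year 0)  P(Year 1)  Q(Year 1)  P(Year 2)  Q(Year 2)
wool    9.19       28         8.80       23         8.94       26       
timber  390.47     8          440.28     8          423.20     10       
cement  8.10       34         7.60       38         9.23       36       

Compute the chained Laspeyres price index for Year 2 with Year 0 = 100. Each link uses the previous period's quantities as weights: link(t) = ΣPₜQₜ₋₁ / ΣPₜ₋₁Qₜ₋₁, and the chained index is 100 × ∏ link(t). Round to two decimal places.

108.17

Link Year 0→Year 1:
ΣP(Year 1)Q(Year 0) = 8.80×28 + 440.28×8 + 7.60×34 = 246.4 + 3522.24 + 258.4 = 4027.04
ΣP(Year 0)Q(Year 0) = 9.19×28 + 390.47×8 + 8.10×34 = 257.32 + 3123.76 + 275.4 = 3656.48
link = 4027.04/3656.48 = 1.101343
Link Year 1→Year 2:
ΣP(Year 2)Q(Year 1) = 8.94×23 + 423.20×8 + 9.23×38 = 205.62 + 3385.6 + 350.74 = 3941.96
ΣP(Year 1)Q(Year 1) = 8.80×23 + 440.28×8 + 7.60×38 = 202.4 + 3522.24 + 288.8 = 4013.44
link = 3941.96/4013.44 = 0.982190
Chained index = 100 × 1.101343 × 0.982190 = 108.1728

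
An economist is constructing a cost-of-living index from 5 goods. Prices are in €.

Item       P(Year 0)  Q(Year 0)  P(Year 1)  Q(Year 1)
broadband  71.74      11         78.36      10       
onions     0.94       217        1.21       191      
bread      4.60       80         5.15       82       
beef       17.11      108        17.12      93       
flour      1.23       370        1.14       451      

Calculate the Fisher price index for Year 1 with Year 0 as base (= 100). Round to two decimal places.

Laspeyres component (base-period weights):
ΣP(Year 1)Q(Year 0) = 78.36×11 + 1.21×217 + 5.15×80 + 17.12×108 + 1.14×370 = 861.96 + 262.57 + 412 + 1848.96 + 421.8 = 3807.29
ΣP(Year 0)Q(Year 0) = 71.74×11 + 0.94×217 + 4.60×80 + 17.11×108 + 1.23×370 = 789.14 + 203.98 + 368 + 1847.88 + 455.1 = 3664.1
L = 3807.29 / 3664.1 × 100 = 103.9079
Paasche component (current-period weights):
ΣP(Year 1)Q(Year 1) = 78.36×10 + 1.21×191 + 5.15×82 + 17.12×93 + 1.14×451 = 783.6 + 231.11 + 422.3 + 1592.16 + 514.14 = 3543.31
ΣP(Year 0)Q(Year 1) = 71.74×10 + 0.94×191 + 4.60×82 + 17.11×93 + 1.23×451 = 717.4 + 179.54 + 377.2 + 1591.23 + 554.73 = 3420.1
P = 3543.31 / 3420.1 × 100 = 103.6025
Fisher = √(L × P) = √(103.9079 × 103.6025) = 103.7551

103.76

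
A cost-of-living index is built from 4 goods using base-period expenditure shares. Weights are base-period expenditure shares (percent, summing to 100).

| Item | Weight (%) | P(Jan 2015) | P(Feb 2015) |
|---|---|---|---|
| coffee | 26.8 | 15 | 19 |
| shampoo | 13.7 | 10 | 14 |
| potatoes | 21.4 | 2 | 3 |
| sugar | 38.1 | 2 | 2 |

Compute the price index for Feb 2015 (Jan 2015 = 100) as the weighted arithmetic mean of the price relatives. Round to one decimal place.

123.3

coffee: 26.8 × (19/15) = 26.8 × 1.266667 = 33.9467
shampoo: 13.7 × (14/10) = 13.7 × 1.400000 = 19.1800
potatoes: 21.4 × (3/2) = 21.4 × 1.500000 = 32.1000
sugar: 38.1 × (2/2) = 38.1 × 1.000000 = 38.1000
Index = Σ wᵢ·(p₁ᵢ/p₀ᵢ) = 33.9467 + 19.1800 + 32.1000 + 38.1000 = 123.3267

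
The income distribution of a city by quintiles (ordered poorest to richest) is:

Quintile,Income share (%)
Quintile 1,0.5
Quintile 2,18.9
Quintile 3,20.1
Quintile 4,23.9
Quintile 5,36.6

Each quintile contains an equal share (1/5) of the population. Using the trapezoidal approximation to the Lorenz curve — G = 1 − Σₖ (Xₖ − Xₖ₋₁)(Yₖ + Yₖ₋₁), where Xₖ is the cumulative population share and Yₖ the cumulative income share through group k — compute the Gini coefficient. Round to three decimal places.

Cumulative income shares Yₖ: 0.0050, 0.1940, 0.3950, 0.6340, 1.0000
Σ (Xₖ−Xₖ₋₁)(Yₖ+Yₖ₋₁) = (1/5)(0.0050+0.0000) + (1/5)(0.1940+0.0050) + (1/5)(0.3950+0.1940) + (1/5)(0.6340+0.3950) + (1/5)(1.0000+0.6340)
  = 0.0010 + 0.0398 + 0.1178 + 0.2058 + 0.3268 = 0.6912
G = 1 − 0.6912 = 0.3088

0.309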